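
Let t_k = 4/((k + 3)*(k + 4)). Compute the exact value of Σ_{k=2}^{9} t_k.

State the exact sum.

The ratio is (k + 3)/(k + 5).
So A=k + 3 and B=k + 5, with C=1.
Set up (k + 3)·f(k+1) − (k + 4)·f(k) − (1) = 0.
Bound: deg f ≤ 1.
A polynomial solution: f(k) = k/3.
R(k) = B(k−1)·f(k)/C(k) = k*(k + 4)/3; s_k = R·t_k = 4*k/(3*(k + 3)).
Verify: 4/(k**2 + 7*k + 12) matches t_k.
Sum = s_(10) − s_(2); s_(10) = 40/39, s_(2) = 8/15 ⇒ 32/65.

Σ = 32/65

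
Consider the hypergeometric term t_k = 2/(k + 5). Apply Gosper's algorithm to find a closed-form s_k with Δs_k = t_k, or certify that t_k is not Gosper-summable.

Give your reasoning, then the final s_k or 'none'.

not Gosper-summable; s_k does not exist

The ratio is (k + 5)/(k + 6).
A = k + 5, B = k + 6, C = 1.
Set up (k + 5)·f(k+1) − (k + 5)·f(k) − (1) = 0.
deg f ≤ 0 (via 1,1,0).
Write f(k) = c0. Then LHS − RHS = -1, requiring -1 = 0: contradictory. No certificate.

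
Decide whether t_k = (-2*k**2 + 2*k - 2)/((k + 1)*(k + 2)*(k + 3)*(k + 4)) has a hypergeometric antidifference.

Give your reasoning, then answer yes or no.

Ratio r(k) = -(k + 1)*(k - (k + 1)**2)/((k + 5)*(k**2 - k + 1)).
Factor: A=k + 1; B=k + 5; C=k**2 - k + 1.
Solve (k + 1)·f(k+1) − (k + 4)·f(k) = k**2 - k + 1.
d = 3 from the (1,1,2) case.
Solve for f: f(k) = k*(k**2 + 5)/6 (degree 3 ≤ 3).
R(k) = B(k−1)·f(k)/C(k) = k*(k + 4)*(k**2 + 5)/(6*(k**2 - k + 1)); s_k = R·t_k = -k*(k**2 + 5)/(3*(k + 1)*(k + 2)*(k + 3)).
Δs = 2*(-k**2 + k - 1)/(k**4 + 10*k**3 + 35*k**2 + 50*k + 24), as required.

Yes. s_k = -k*(k**2 + 5)/(3*(k + 1)*(k + 2)*(k + 3)).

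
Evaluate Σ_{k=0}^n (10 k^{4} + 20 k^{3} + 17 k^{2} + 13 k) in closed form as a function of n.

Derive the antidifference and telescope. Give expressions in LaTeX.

t_(k+1)/t_k = (10*k**4 + 60*k**3 + 137*k**2 + 147*k + 60)/(k*(10*k**3 + 20*k**2 + 17*k + 13)).
Normal form (A,B,C) = (1, 1, k**4 + 2*k**3 + 17*k**2/10 + 13*k/10).
Key eq: (1)·f(k+1) = (1)·f(k) + (k**4 + 2*k**3 + 17*k**2/10 + 13*k/10).
Bound: deg f ≤ 5.
Solve for f: f(k) = k*(k - 1)*(2*k**3 + 2*k**2 + k + 4)/10 (degree 5 ≤ 5).
Then R = B(k−1)f/C = (k - 1)*(2*k**3 + 2*k**2 + k + 4)/(10*k**3 + 20*k**2 + 17*k + 13), so s_k = R(k)·t_k = k*(2*k**4 - k**2 + 3*k - 4).
s_(k+1) − s_k = k*(10*k**3 + 20*k**2 + 17*k + 13) = t_k.
s_(n+1) = n*(2*n**4 + 10*n**3 + 19*n**2 + 20*n + 9) and s_(0) = 0, so S(n) = n*(2*n**4 + 10*n**3 + 19*n**2 + 20*n + 9).

S(n) = n \left(2 n^{4} + 10 n^{3} + 19 n^{2} + 20 n + 9\right)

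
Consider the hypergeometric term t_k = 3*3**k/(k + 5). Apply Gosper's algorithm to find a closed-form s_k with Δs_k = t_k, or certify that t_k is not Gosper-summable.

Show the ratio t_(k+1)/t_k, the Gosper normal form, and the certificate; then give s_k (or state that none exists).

none — t_k is not Gosper-summable

Ratio r(k) = 3*(k + 5)/(k + 6).
Take A(k)=3*k + 15, B(k)=k + 6, C(k)=1.
Need (3*k + 15)·f(k+1) − (k + 5)·f(k) = 1.
Bound: deg f ≤ -1.
Bound -1 < 0, so the key equation has no polynomial solution.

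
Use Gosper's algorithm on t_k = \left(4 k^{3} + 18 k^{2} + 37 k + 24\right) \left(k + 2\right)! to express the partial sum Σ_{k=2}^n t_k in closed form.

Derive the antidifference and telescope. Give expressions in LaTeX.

Compute t_(k+1)/t_k: get (4*k**4 + 42*k**3 + 175*k**2 + 338*k + 249)/(4*k**3 + 18*k**2 + 37*k + 24).
Normal form (A,B,C) = (k + 3, 1, k**3 + 9*k**2/2 + 37*k/4 + 6).
f must satisfy (k + 3)·f(k+1) − (1)·f(k) = k**3 + 9*k**2/2 + 37*k/4 + 6.
deg f ≤ 2 (via 1,0,3).
Coefficient equations give f(k) = (4*k**2 + 2*k + 3)/4.
Then R = B(k−1)f/C = (4*k**2 + 2*k + 3)/(4*k**3 + 18*k**2 + 37*k + 24), so s_k = R(k)·t_k = (4*k**2 + 2*k + 3)*factorial(k + 2).
s_(k+1) − s_k = (4*k**3 + 18*k**2 + 37*k + 24)*factorial(k + 2) = t_k.
Telescope: S(n) = s_(n+1) − s_(2) = (4*n**2 + 10*n + 9)*factorial(n + 3) − (552) = 4*n**2*factorial(n + 3) + 10*n*factorial(n + 3) + 9*factorial(n + 3) - 552.

S(n) = 4 n^{2} \left(n + 3\right)! + 10 n \left(n + 3\right)! + 9 \left(n + 3\right)! - 552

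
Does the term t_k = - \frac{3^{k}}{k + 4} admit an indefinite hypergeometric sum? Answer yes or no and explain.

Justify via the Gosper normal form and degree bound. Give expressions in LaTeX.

No. Not Gosper-summable.

Step 1: r(k) = 3*(k + 4)/(k + 5).
A = 3*k + 12, B = k + 5, C = 1.
Set up (3*k + 12)·f(k+1) − (k + 4)·f(k) − (1) = 0.
Degrees (1,1,0) ⇒ d ≤ -1.
Bound -1 < 0, so the key equation has no polynomial solution.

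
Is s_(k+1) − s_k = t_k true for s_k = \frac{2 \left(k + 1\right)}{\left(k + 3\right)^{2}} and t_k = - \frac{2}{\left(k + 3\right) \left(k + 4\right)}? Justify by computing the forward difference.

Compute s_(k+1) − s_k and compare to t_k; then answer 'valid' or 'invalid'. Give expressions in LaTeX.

Invalid: residual \frac{4 \left(2 k + 7\right)}{k^{4} + 14 k^{3} + 73 k^{2} + 168 k + 144} ≠ 0.

s_(k+1) = 2*(k + 2)/(k + 4)**2
s_(k+1) − s_k = 2*(-k**2 - 3*k + 2)/(k**4 + 14*k**3 + 73*k**2 + 168*k + 144)
(s_(k+1) − s_k) − t_k = 4*(2*k + 7)/(k**4 + 14*k**3 + 73*k**2 + 168*k + 144)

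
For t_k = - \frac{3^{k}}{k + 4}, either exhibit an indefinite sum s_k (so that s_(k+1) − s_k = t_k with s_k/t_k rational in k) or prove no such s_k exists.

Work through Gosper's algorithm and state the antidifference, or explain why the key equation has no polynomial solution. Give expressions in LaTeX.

none (Gosper's algorithm certifies no s_k)

Ratio r(k) = 3*(k + 4)/(k + 5).
So A=3*k + 12 and B=k + 5, with C=1.
f must satisfy (3*k + 12)·f(k+1) − (k + 4)·f(k) = 1.
Degrees (1,1,0) ⇒ d ≤ -1.
deg f ≤ -1 is impossible — no certificate.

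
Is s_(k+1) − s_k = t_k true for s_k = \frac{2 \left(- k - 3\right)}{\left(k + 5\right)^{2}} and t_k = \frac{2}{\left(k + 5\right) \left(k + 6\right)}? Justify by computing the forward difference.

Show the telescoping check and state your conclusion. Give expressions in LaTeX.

s_(k+1) = 2*(-k - 4)/(k + 6)**2
s_(k+1) − s_k = 2*(k**2 + 7*k + 8)/(k**4 + 22*k**3 + 181*k**2 + 660*k + 900)
(s_(k+1) − s_k) − t_k = 4*(-2*k - 11)/(k**4 + 22*k**3 + 181*k**2 + 660*k + 900)

Invalid: residual \frac{4 \left(- 2 k - 11\right)}{k^{4} + 22 k^{3} + 181 k^{2} + 660 k + 900} ≠ 0.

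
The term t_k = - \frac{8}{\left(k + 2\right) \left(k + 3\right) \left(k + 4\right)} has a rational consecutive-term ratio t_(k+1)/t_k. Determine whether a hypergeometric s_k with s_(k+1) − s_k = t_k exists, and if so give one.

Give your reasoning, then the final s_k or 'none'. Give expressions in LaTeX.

Ratio r(k) = (k + 2)/(k + 5).
Factor: A=k + 2; B=k + 5; C=1.
Need (k + 2)·f(k+1) − (k + 4)·f(k) = 1.
d = 2 from the (1,1,0) case.
Match coefficients ⇒ f(k) = k*(k + 5)/12.
R(k) = B(k−1)·f(k)/C(k) = k*(k + 4)*(k + 5)/12; s_k = R·t_k = 2*k*(-k - 5)/(3*(k + 2)*(k + 3)).
Check: Δs_k = -8/(k**3 + 9*k**2 + 26*k + 24). ✓

s_k = \frac{2 k \left(- k - 5\right)}{3 \left(k + 2\right) \left(k + 3\right)}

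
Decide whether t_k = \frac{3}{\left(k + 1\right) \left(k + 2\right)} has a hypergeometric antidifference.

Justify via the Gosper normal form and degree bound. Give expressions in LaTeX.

t_(k+1)/t_k = (k + 1)/(k + 3).
Factor: A=k + 1; B=k + 3; C=1.
Solve (k + 1)·f(k+1) − (k + 2)·f(k) = 1.
Degrees (1,1,0) ⇒ d ≤ 1.
Match coefficients ⇒ f(k) = k.
Get s_k = R·t_k = 3*k/(k + 1) with R(k) = B(k−1)f(k)/C(k) = k*(k + 2).
Check: Δs_k = 3/(k**2 + 3*k + 2). ✓

Yes. s_k = \frac{3 k}{k + 1}.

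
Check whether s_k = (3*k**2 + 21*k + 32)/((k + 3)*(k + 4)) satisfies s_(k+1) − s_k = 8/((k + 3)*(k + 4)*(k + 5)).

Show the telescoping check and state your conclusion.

s_(k+1) = (21*k + 3*(k + 1)**2 + 53)/((k + 4)*(k + 5))
s_(k+1) − s_k = 8/(k**3 + 12*k**2 + 47*k + 60)
(s_(k+1) − s_k) − t_k = 0

valid (s_(k+1) − s_k reduces to t_k)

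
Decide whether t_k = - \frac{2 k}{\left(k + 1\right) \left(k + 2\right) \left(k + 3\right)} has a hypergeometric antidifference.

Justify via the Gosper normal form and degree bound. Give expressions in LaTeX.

Yes. s_k = \frac{k \left(1 - k\right)}{2 \left(k + 1\right) \left(k + 2\right)}.

t_(k+1)/t_k = (k + 1)**2/(k*(k + 4)).
Normal form (A,B,C) = (k + 1, k + 4, k).
Key eq: (k + 1)·f(k+1) = (k + 3)·f(k) + (k).
d = 2 from the (1,1,1) case.
Coefficient equations give f(k) = k*(k - 1)/4.
Then R = B(k−1)f/C = (k - 1)*(k + 3)/4, so s_k = R(k)·t_k = k*(1 - k)/(2*(k + 1)*(k + 2)).
Verify: -2*k/(k**3 + 6*k**2 + 11*k + 6) matches t_k.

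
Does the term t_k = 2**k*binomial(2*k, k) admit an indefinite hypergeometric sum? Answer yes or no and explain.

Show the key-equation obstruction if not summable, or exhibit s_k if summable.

No — t_k has no hypergeometric antidifference.

t_(k+1)/t_k = 4*(2*k + 1)/(k + 1).
Normal form (A,B,C) = (8*k + 4, k + 1, 1).
Need (8*k + 4)·f(k+1) − (k)·f(k) = 1.
d = -1 from the (1,1,0) case.
Negative degree bound (-1): no f exists, t_k not Gosper-summable.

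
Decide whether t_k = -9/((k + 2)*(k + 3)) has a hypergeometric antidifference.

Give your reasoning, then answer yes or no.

Yes. s_k = -9*k/(2*k + 4).

r(k) = (k + 2)/(k + 4) after simplifying.
Gosper form: A/B · C(k+1)/C(k) with A=k + 2, B=k + 4, C=1.
Set up (k + 2)·f(k+1) − (k + 3)·f(k) − (1) = 0.
Degrees (1,1,0) ⇒ d ≤ 1.
Solving with deg f ≤ 1: f(k) = k/2.
Then R = B(k−1)f/C = k*(k + 3)/2, so s_k = R(k)·t_k = -9*k/(2*k + 4).
Verify: -9/(k**2 + 5*k + 6) matches t_k.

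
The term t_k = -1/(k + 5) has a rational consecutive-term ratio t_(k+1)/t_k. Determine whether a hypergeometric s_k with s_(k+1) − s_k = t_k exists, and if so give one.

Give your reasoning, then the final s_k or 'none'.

Step 1: r(k) = (k + 5)/(k + 6).
So A=k + 5 and B=k + 6, with C=1.
Key eq: (k + 5)·f(k+1) = (k + 5)·f(k) + (1).
d = 0 from the (1,1,0) case.
Generic f = c0 gives residual -1; -1 = 0 cannot hold, so t_k is not Gosper-summable.

none — t_k is not Gosper-summable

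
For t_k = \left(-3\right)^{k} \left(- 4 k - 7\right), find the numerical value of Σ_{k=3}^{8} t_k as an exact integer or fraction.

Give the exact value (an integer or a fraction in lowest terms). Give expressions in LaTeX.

Compute t_(k+1)/t_k: get 3*(-4*k - 11)/(4*k + 7).
Take A(k)=-3, B(k)=1, C(k)=k + 7/4.
f must satisfy (-3)·f(k+1) − (1)·f(k) = k + 7/4.
Degrees (0,0,1) ⇒ d ≤ 1.
Solve for f: f(k) = -(k + 1)/4 (degree 1 ≤ 1).
R(k) = B(k−1)·f(k)/C(k) = -(k + 1)/(4*k + 7); s_k = R·t_k = (-3)**k*(k + 1).
Verify: (-3)**k*(-4*k - 7) matches t_k.
Telescoping: Σ = s_(9) − s_(3) = -196830 − (-108) = -196722.

Σ = -196722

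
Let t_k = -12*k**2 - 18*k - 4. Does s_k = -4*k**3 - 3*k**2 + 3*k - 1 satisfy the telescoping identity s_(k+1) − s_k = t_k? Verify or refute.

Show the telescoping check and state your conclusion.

Valid — Δs_k = t_k.

s_(k+1) = -4*k**3 - 15*k**2 - 15*k - 5
s_(k+1) − s_k = -12*k**2 - 18*k - 4
(s_(k+1) − s_k) − t_k = 0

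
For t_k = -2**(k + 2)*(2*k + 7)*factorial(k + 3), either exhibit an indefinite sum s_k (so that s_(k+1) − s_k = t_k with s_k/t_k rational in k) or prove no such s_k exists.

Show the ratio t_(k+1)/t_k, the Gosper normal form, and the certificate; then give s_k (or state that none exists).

Ratio r(k) = 2*(k + 4)*(2*k + 9)/(2*k + 7).
Gosper form: A/B · C(k+1)/C(k) with A=2*k + 8, B=1, C=k + 7/2.
f must satisfy (2*k + 8)·f(k+1) − (1)·f(k) = k + 7/2.
From deg A=1, deg B=0, deg C=1: d=0.
Solving with deg f ≤ 0: f(k) = 1/2.
Certificate R = B(k−1)f/C = 1/(2*k + 7) gives s_k = -2**(k + 2)*factorial(k + 3).
Δs = -2**(k + 2)*(2*k + 7)*factorial(k + 3), as required.

s_k = -2**(k + 2)*factorial(k + 3)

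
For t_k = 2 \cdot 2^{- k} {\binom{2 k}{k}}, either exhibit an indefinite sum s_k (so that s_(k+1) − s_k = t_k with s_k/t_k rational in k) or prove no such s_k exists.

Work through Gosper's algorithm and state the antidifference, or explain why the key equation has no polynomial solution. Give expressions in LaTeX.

r(k) = (2*k + 1)/(k + 1) after simplifying.
Gosper form: A/B · C(k+1)/C(k) with A=2*k + 1, B=k + 1, C=1.
Solve (2*k + 1)·f(k+1) − (k)·f(k) = 1.
Degrees (1,1,0) ⇒ d ≤ -1.
Bound -1 < 0, so the key equation has no polynomial solution.

no hypergeometric antidifference exists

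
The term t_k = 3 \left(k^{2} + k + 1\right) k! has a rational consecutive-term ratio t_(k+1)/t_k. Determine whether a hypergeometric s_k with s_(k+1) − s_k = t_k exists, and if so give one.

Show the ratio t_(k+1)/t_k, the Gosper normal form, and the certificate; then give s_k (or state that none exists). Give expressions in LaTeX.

s_k = 3 k k!

Compute t_(k+1)/t_k: get (k + 1)*(k + (k + 1)**2 + 2)/(k**2 + k + 1).
A = k + 1, B = 1, C = k**2 + k + 1.
Need (k + 1)·f(k+1) − (1)·f(k) = k**2 + k + 1.
Bound: deg f ≤ 1.
A polynomial solution: f(k) = k.
So s_k = (B(k−1)f/C)·t_k = (k/(k**2 + k + 1))·t_k = 3*k*factorial(k).
Verify: 3*(k**2 + k + 1)*factorial(k) matches t_k.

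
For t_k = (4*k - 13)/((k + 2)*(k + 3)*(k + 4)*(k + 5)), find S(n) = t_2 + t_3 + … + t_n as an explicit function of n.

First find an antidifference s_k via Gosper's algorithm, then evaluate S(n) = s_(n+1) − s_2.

The ratio is (k + 2)*(4*k - 9)/((k + 6)*(4*k - 13)).
Factor: A=k + 2; B=k + 6; C=k - 13/4.
Solve (k + 2)·f(k+1) − (k + 5)·f(k) = k - 13/4.
From deg A=1, deg B=1, deg C=1: d=3.
Solve for f: f(k) = -k*(k**2 + 9*k + 42)/32 (degree 3 ≤ 3).
Get s_k = R·t_k = k*(-k**2 - 9*k - 42)/(8*(k + 2)*(k + 3)*(k + 4)) with R(k) = B(k−1)f(k)/C(k) = -k*(k + 5)*(k**2 + 9*k + 42)/(8*(4*k - 13)).
Check: Δs_k = (4*k - 13)/(k**4 + 14*k**3 + 71*k**2 + 154*k + 120). ✓
Evaluate: s_(n+1) = (-n**3 - 12*n**2 - 63*n - 52)/(8*(n**3 + 12*n**2 + 47*n + 60)); subtract s_(2) = -2/15 ⇒ S(n) = (n**3 + 12*n**2 - 193*n + 180)/(120*(n**3 + 12*n**2 + 47*n + 60)).

S(n) = (n**3 + 12*n**2 - 193*n + 180)/(120*(n**3 + 12*n**2 + 47*n + 60))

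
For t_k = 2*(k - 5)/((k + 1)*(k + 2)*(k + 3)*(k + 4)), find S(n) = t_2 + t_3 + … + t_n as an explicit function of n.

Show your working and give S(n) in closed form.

r(k) = (k - 4)*(k + 1)/((k - 5)*(k + 5)) after simplifying.
Normal form (A,B,C) = (k + 1, k + 5, k - 5).
f must satisfy (k + 1)·f(k+1) − (k + 4)·f(k) = k - 5.
Bound: deg f ≤ 3.
Solve for f: f(k) = -k*(k**2 + 6*k + 13)/4 (degree 3 ≤ 3).
Get s_k = R·t_k = k*(-k**2 - 6*k - 13)/(2*(k + 1)*(k + 2)*(k + 3)) with R(k) = B(k−1)f(k)/C(k) = -k*(k + 4)*(k**2 + 6*k + 13)/(4*(k - 5)).
Δs = 2*(k - 5)/(k**4 + 10*k**3 + 35*k**2 + 50*k + 24), as required.
s_(n+1) = (-n**3 - 9*n**2 - 28*n - 20)/(2*(n**3 + 9*n**2 + 26*n + 24)) and s_(2) = -29/60, so S(n) = (-n**3 - 9*n**2 - 86*n + 96)/(60*(n**3 + 9*n**2 + 26*n + 24)).

S(n) = (-n**3 - 9*n**2 - 86*n + 96)/(60*(n**3 + 9*n**2 + 26*n + 24))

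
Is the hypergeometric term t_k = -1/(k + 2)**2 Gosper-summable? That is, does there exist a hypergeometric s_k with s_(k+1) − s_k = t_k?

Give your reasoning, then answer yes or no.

Compute t_(k+1)/t_k: get (k + 2)**2/(k + 3)**2.
Gosper form: A/B · C(k+1)/C(k) with A=k**2 + 4*k + 4, B=k**2 + 6*k + 9, C=1.
Key eq: (k**2 + 4*k + 4)·f(k+1) = (k**2 + 4*k + 4)·f(k) + (1).
d = 0 from the (2,2,0) case.
Write f(k) = c0. Then LHS − RHS = -1, requiring -1 = 0: contradictory. No certificate.

No. Not Gosper-summable.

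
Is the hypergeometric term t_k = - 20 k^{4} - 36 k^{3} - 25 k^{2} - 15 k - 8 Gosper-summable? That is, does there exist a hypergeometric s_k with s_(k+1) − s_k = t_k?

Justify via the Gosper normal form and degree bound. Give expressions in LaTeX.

Compute t_(k+1)/t_k: get (20*k**4 + 116*k**3 + 253*k**2 + 253*k + 104)/(20*k**4 + 36*k**3 + 25*k**2 + 15*k + 8).
A = 1, B = 1, C = k**4 + 9*k**3/5 + 5*k**2/4 + 3*k/4 + 2/5.
Need (1)·f(k+1) − (1)·f(k) = k**4 + 9*k**3/5 + 5*k**2/4 + 3*k/4 + 2/5.
Bound: deg f ≤ 5.
A polynomial solution: f(k) = k*(4*k**4 - k**3 - 3*k**2 + 4*k + 4)/20.
Get s_k = R·t_k = k*(-4*k**4 + k**3 + 3*k**2 - 4*k - 4) with R(k) = B(k−1)f(k)/C(k) = k*(4*k**4 - k**3 - 3*k**2 + 4*k + 4)/(20*k**4 + 36*k**3 + 25*k**2 + 15*k + 8).
Verify: -20*k**4 - 36*k**3 - 25*k**2 - 15*k - 8 matches t_k.

Yes. s_k = k \left(- 4 k^{4} + k^{3} + 3 k^{2} - 4 k - 4\right).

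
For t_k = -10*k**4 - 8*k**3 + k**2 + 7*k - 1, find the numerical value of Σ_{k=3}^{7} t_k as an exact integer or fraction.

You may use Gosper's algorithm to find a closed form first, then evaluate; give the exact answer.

Σ = -52485

The ratio is (10*k**4 + 48*k**3 + 83*k**2 + 55*k + 11)/(10*k**4 + 8*k**3 - k**2 - 7*k + 1).
Factor: A=1; B=1; C=k**4 + 4*k**3/5 - k**2/10 - 7*k/10 + 1/10.
Set up (1)·f(k+1) − (1)·f(k) − (k**4 + 4*k**3/5 - k**2/10 - 7*k/10 + 1/10) = 0.
From deg A=0, deg B=0, deg C=4: d=5.
A polynomial solution: f(k) = k*(2*k**4 - 3*k**3 - k**2 - k + 4)/10.
Then R = B(k−1)f/C = k*(2*k**4 - 3*k**3 - k**2 - k + 4)/(10*k**4 + 8*k**3 - k**2 - 7*k + 1), so s_k = R(k)·t_k = k*(-2*k**4 + 3*k**3 + k**2 + k - 4).
Verify: -10*k**4 - 8*k**3 + k**2 + 7*k - 1 matches t_k.
Σ_(k=3)^(7) t_k = s_(8) − s_(3) = -52704 − (-219) = -52485.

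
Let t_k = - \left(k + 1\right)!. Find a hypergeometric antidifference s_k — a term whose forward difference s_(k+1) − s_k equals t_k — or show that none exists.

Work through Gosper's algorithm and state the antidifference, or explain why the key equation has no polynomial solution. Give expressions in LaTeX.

t_(k+1)/t_k = k + 2.
Take A(k)=k + 2, B(k)=1, C(k)=1.
f must satisfy (k + 2)·f(k+1) − (1)·f(k) = 1.
From deg A=1, deg B=0, deg C=0: d=-1.
deg f ≤ -1 is impossible — no certificate.

none (Gosper's algorithm certifies no s_k)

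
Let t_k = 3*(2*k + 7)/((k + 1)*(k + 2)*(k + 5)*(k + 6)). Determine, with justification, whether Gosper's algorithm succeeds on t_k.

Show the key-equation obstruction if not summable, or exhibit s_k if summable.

Yes. s_k = 3*k*(k + 6)/(5*(k**2 + 6*k + 5)).

r(k) = (k + 1)*(k + 5)*(2*k + 9)/((k + 3)*(k + 7)*(2*k + 7)) after simplifying.
Normal form (A,B,C) = (k + 1, k + 7, k**3 + 21*k**2/2 + 73*k/2 + 42).
f must satisfy (k + 1)·f(k+1) − (k + 6)·f(k) = k**3 + 21*k**2/2 + 73*k/2 + 42.
Degrees (1,1,3) ⇒ d ≤ 5.
Solve for f: f(k) = k*(k + 2)*(k + 3)*(k + 4)*(k + 6)/10 (degree 5 ≤ 5).
Get s_k = R·t_k = 3*k*(k + 6)/(5*(k**2 + 6*k + 5)) with R(k) = B(k−1)f(k)/C(k) = k*(k + 2)*(k + 6)**2/(5*(2*k + 7)).
Verify: 3*(2*k + 7)/(k**4 + 14*k**3 + 65*k**2 + 112*k + 60) matches t_k.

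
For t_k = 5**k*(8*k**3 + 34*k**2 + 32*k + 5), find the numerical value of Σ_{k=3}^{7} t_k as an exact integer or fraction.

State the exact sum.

Σ = 418742875

The ratio is 5*(8*k**3 + 58*k**2 + 124*k + 79)/(8*k**3 + 34*k**2 + 32*k + 5).
Normal form (A,B,C) = (5, 1, k**3 + 17*k**2/4 + 4*k + 5/8).
Need (5)·f(k+1) − (1)·f(k) = k**3 + 17*k**2/4 + 4*k + 5/8.
Degrees (0,0,3) ⇒ d ≤ 3.
Match coefficients ⇒ f(k) = k*(2*k**2 + k - 2)/8.
Get s_k = R·t_k = 5**k*k*(2*k**2 + k - 2) with R(k) = B(k−1)f(k)/C(k) = k*(2*k**2 + k - 2)/(8*k**3 + 34*k**2 + 32*k + 5).
Verify: 5**k*(8*k**3 + 34*k**2 + 32*k + 5) matches t_k.
Sum = s_(8) − s_(3); s_(8) = 418750000, s_(3) = 7125 ⇒ 418742875.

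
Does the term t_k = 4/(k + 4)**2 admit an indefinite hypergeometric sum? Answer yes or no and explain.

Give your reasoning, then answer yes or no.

r(k) = (k + 4)**2/(k + 5)**2 after simplifying.
Gosper form: A/B · C(k+1)/C(k) with A=k**2 + 8*k + 16, B=k**2 + 10*k + 25, C=1.
f must satisfy (k**2 + 8*k + 16)·f(k+1) − (k**2 + 8*k + 16)·f(k) = 1.
Bound: deg f ≤ 0.
Generic f = c0 gives residual -1; -1 = 0 cannot hold, so t_k is not Gosper-summable.

No. Not Gosper-summable.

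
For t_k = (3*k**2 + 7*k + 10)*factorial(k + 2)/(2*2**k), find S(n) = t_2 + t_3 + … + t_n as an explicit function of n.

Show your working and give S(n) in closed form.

S(n) = -42 + 3*n*factorial(n + 3)/(2*2**n) + 2*factorial(n + 3)/2**n

The ratio is (k + 3)*(7*k + 3*(k + 1)**2 + 17)/(2*(3*k**2 + 7*k + 10)).
Gosper form: A/B · C(k+1)/C(k) with A=k/2 + 3/2, B=1, C=k**2 + 7*k/3 + 10/3.
f must satisfy (k/2 + 3/2)·f(k+1) − (1)·f(k) = k**2 + 7*k/3 + 10/3.
From deg A=1, deg B=0, deg C=2: d=1.
Coefficient equations give f(k) = 2*(3*k + 1)/3.
So s_k = (B(k−1)f/C)·t_k = (2*(3*k + 1)/(3*k**2 + 7*k + 10))·t_k = (3*k + 1)*factorial(k + 2)/2**k.
Check: Δs_k = (3*k**2 + 7*k + 10)*factorial(k + 2)/(2*2**k). ✓
Evaluate: s_(n+1) = 2**(-n - 1)*(3*n + 4)*factorial(n + 3); subtract s_(2) = 42 ⇒ S(n) = -42 + 3*n*factorial(n + 3)/(2*2**n) + 2*factorial(n + 3)/2**n.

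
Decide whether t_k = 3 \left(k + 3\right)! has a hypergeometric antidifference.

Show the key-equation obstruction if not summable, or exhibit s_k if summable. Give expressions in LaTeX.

r(k) = k + 4 after simplifying.
Take A(k)=k + 4, B(k)=1, C(k)=1.
Set up (k + 4)·f(k+1) − (1)·f(k) − (1) = 0.
Bound: deg f ≤ -1.
Bound -1 < 0, so the key equation has no polynomial solution.

No; the degree bound rules out any f.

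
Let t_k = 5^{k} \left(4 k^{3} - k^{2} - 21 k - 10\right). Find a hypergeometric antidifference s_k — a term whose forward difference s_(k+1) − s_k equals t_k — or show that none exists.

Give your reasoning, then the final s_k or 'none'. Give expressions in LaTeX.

Compute t_(k+1)/t_k: get 5*(4*k**3 + 11*k**2 - 11*k - 28)/(4*k**3 - k**2 - 21*k - 10).
A = 5, B = 1, C = k**3 - k**2/4 - 21*k/4 - 5/2.
Solve (5)·f(k+1) − (1)·f(k) = k**3 - k**2/4 - 21*k/4 - 5/2.
deg f ≤ 3 (via 0,0,3).
Match coefficients ⇒ f(k) = k*(k**2 - 4*k + 1)/4.
Then R = B(k−1)f/C = k*(k**2 - 4*k + 1)/(4*k**3 - k**2 - 21*k - 10), so s_k = R(k)·t_k = 5**k*k*(k**2 - 4*k + 1).
Δs = 5**k*(4*k**3 - k**2 - 21*k - 10), as required.

s_k = 5^{k} k \left(k^{2} - 4 k + 1\right)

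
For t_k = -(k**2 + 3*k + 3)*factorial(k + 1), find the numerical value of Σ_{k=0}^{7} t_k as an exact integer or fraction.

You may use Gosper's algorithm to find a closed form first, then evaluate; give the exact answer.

Ratio r(k) = (k + 2)*(3*k + (k + 1)**2 + 6)/(k**2 + 3*k + 3).
Gosper form: A/B · C(k+1)/C(k) with A=k + 2, B=1, C=k**2 + 3*k + 3.
Solve (k + 2)·f(k+1) − (1)·f(k) = k**2 + 3*k + 3.
From deg A=1, deg B=0, deg C=2: d=1.
Match coefficients ⇒ f(k) = k + 1.
So s_k = (B(k−1)f/C)·t_k = ((k + 1)/(k**2 + 3*k + 3))·t_k = -(k + 1)*factorial(k + 1).
Check: Δs_k = -(k**2 + 3*k + 3)*factorial(k + 1). ✓
Telescoping: Σ = s_(8) − s_(0) = -3265920 − (-1) = -3265919.

Σ = -3265919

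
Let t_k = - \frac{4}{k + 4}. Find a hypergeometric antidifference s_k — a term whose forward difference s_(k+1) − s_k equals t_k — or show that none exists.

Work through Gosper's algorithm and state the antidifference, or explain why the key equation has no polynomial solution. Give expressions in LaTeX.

none (Gosper's algorithm certifies no s_k)

The ratio is (k + 4)/(k + 5).
So A=k + 4 and B=k + 5, with C=1.
Need (k + 4)·f(k+1) − (k + 4)·f(k) = 1.
d = 0 from the (1,1,0) case.
Put f(k) = c0: A·f(k+1) − B(k−1)·f(k) − C = -1; need -1 = 0 — inconsistent ⇒ no f, not summable.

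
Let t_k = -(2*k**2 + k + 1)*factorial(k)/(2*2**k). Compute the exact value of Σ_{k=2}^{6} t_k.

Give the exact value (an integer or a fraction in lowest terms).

r(k) = (k + 1)*(k + 2*(k + 1)**2 + 2)/(2*(2*k**2 + k + 1)) after simplifying.
Gosper form: A/B · C(k+1)/C(k) with A=k/2 + 1/2, B=1, C=k**2 + k/2 + 1/2.
f must satisfy (k/2 + 1/2)·f(k+1) − (1)·f(k) = k**2 + k/2 + 1/2.
deg f ≤ 1 (via 1,0,2).
A polynomial solution: f(k) = 2*k + 1.
R(k) = B(k−1)·f(k)/C(k) = 2*(2*k + 1)/(2*k**2 + k + 1); s_k = R·t_k = -(2*k + 1)*factorial(k)/2**k.
Verify: -(2*k**2 + k + 1)*factorial(k)/(2*2**k) matches t_k.
Σ_(k=2)^(6) t_k = s_(7) − s_(2) = -4725/8 − (-5/2) = -4705/8.

Σ = -4705/8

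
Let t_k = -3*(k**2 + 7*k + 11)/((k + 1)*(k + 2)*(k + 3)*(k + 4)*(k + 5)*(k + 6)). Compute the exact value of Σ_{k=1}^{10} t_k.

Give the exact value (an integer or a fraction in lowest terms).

Σ = -55/2688

t_(k+1)/t_k = (k + 1)*(7*k + (k + 1)**2 + 18)/((k + 7)*(k**2 + 7*k + 11)).
A = k + 1, B = k + 7, C = k**2 + 7*k + 11.
Key eq: (k + 1)·f(k+1) = (k + 6)·f(k) + (k**2 + 7*k + 11).
Degrees (1,1,2) ⇒ d ≤ 5.
Match coefficients ⇒ f(k) = k*(k + 2)*(k + 4)*(k**2 + 9*k + 23)/45.
Then R = B(k−1)f/C = k*(k + 2)*(k + 4)*(k + 6)*(k**2 + 9*k + 23)/(45*(k**2 + 7*k + 11)), so s_k = R(k)·t_k = k*(-k**2 - 9*k - 23)/(15*(k**3 + 9*k**2 + 23*k + 15)).
Check: Δs_k = 3*(-k**2 - 7*k - 11)/(k**6 + 21*k**5 + 175*k**4 + 735*k**3 + 1624*k**2 + 1764*k + 720). ✓
Sum = s_(11) − s_(1); s_(11) = -297/4480, s_(1) = -11/240 ⇒ -55/2688.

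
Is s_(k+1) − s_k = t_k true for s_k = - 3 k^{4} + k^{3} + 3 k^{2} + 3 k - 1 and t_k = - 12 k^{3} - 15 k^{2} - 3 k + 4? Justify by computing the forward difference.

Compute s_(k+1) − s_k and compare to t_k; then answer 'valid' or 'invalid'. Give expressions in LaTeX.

s_(k+1) = -3*k**4 - 11*k**3 - 12*k**2 + 3
s_(k+1) − s_k = -12*k**3 - 15*k**2 - 3*k + 4
(s_(k+1) − s_k) − t_k = 0

Valid: the claim telescopes to t_k.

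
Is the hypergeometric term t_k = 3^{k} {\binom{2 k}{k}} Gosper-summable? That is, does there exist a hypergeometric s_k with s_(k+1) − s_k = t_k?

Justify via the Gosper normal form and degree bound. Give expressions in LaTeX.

t_(k+1)/t_k = 6*(2*k + 1)/(k + 1).
Gosper form: A/B · C(k+1)/C(k) with A=12*k + 6, B=k + 1, C=1.
Need (12*k + 6)·f(k+1) − (k)·f(k) = 1.
d = -1 from the (1,1,0) case.
Negative degree bound (-1): no f exists, t_k not Gosper-summable.

No. Not Gosper-summable.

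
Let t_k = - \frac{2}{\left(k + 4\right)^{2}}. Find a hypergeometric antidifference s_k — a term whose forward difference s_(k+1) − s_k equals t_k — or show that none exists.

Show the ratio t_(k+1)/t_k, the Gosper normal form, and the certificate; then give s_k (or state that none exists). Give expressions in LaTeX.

Ratio r(k) = (k + 4)**2/(k + 5)**2.
Gosper form: A/B · C(k+1)/C(k) with A=k**2 + 8*k + 16, B=k**2 + 10*k + 25, C=1.
Solve (k**2 + 8*k + 16)·f(k+1) − (k**2 + 8*k + 16)·f(k) = 1.
From deg A=2, deg B=2, deg C=0: d=0.
Generic f = c0 gives residual -1; -1 = 0 cannot hold, so t_k is not Gosper-summable.

none (Gosper's algorithm certifies no s_k)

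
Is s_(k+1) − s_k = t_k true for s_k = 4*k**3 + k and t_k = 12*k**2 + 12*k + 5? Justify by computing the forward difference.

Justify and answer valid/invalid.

valid (s_(k+1) − s_k reduces to t_k)

s_(k+1) = k + 4*(k + 1)**3 + 1
s_(k+1) − s_k = 12*k**2 + 12*k + 5
(s_(k+1) − s_k) − t_k = 0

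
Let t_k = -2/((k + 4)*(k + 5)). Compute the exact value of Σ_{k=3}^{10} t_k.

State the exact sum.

Σ = -16/105

The ratio is (k + 4)/(k + 6).
Take A(k)=k + 4, B(k)=k + 6, C(k)=1.
Set up (k + 4)·f(k+1) − (k + 5)·f(k) − (1) = 0.
d = 1 from the (1,1,0) case.
Coefficient equations give f(k) = k/4.
R(k) = B(k−1)·f(k)/C(k) = k*(k + 5)/4; s_k = R·t_k = -k/(2*k + 8).
Verify: -2/(k**2 + 9*k + 20) matches t_k.
Sum = s_(11) − s_(3); s_(11) = -11/30, s_(3) = -3/14 ⇒ -16/105.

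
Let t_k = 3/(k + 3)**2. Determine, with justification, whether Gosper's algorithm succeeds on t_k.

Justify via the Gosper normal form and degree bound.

Ratio r(k) = (k + 3)**2/(k + 4)**2.
So A=k**2 + 6*k + 9 and B=k**2 + 8*k + 16, with C=1.
Need (k**2 + 6*k + 9)·f(k+1) − (k**2 + 6*k + 9)·f(k) = 1.
deg f ≤ 0 (via 2,2,0).
Write f(k) = c0. Then LHS − RHS = -1, requiring -1 = 0: contradictory. No certificate.

No — key equation has no polynomial f.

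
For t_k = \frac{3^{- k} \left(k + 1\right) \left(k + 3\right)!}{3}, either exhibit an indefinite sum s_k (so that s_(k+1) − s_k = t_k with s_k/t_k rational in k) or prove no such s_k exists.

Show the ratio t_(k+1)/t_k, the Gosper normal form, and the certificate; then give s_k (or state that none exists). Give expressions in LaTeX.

s_k = 3^{- k} \left(k + 3\right)!

Step 1: r(k) = (k + 2)*(k + 4)/(3*(k + 1)).
So A=k/3 + 4/3 and B=1, with C=k + 1.
f must satisfy (k/3 + 4/3)·f(k+1) − (1)·f(k) = k + 1.
deg f ≤ 0 (via 1,0,1).
Solving with deg f ≤ 0: f(k) = 3.
R(k) = B(k−1)·f(k)/C(k) = 3/(k + 1); s_k = R·t_k = factorial(k + 3)/3**k.
s_(k+1) − s_k = (k + 1)*factorial(k + 3)/(3*3**k) = t_k.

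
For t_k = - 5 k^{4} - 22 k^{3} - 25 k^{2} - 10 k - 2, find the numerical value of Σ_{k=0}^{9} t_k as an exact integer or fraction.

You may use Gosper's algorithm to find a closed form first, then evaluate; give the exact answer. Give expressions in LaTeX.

The ratio is (5*k**4 + 42*k**3 + 121*k**2 + 146*k + 64)/(5*k**4 + 22*k**3 + 25*k**2 + 10*k + 2).
So A=1 and B=1, with C=k**4 + 22*k**3/5 + 5*k**2 + 2*k + 2/5.
Need (1)·f(k+1) − (1)·f(k) = k**4 + 22*k**3/5 + 5*k**2 + 2*k + 2/5.
d = 5 from the (0,0,4) case.
A polynomial solution: f(k) = k*(k + 1)*(k**3 + 2*k**2 - 3*k + 1)/5.
So s_k = (B(k−1)f/C)·t_k = (k*(k**3 + 2*k**2 - 3*k + 1)/(5*k**3 + 17*k**2 + 8*k + 2))·t_k = k*(-k**4 - 3*k**3 + k**2 + 2*k - 1).
Δs = -5*k**4 - 22*k**3 - 25*k**2 - 10*k - 2, as required.
Telescoping: Σ = s_(10) − s_(0) = -128810 − (0) = -128810.

Σ = -128810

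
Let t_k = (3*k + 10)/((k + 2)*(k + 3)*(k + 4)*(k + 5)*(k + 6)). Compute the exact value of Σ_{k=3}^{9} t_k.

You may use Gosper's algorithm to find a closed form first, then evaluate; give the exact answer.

Σ = 1/315

Ratio r(k) = (k + 2)*(3*k + 13)/((k + 7)*(3*k + 10)).
So A=k + 2 and B=k + 7, with C=k + 10/3.
f must satisfy (k + 2)·f(k+1) − (k + 6)·f(k) = k + 10/3.
Degrees (1,1,1) ⇒ d ≤ 4.
Match coefficients ⇒ f(k) = k*(k + 3)*(k**2 + 11*k + 38)/120.
Get s_k = R·t_k = k*(k**2 + 11*k + 38)/(40*(k**3 + 11*k**2 + 38*k + 40)) with R(k) = B(k−1)f(k)/C(k) = k*(k + 3)*(k + 6)*(k**2 + 11*k + 38)/(40*(3*k + 10)).
Verify: (3*k + 10)/(k**5 + 20*k**4 + 155*k**3 + 580*k**2 + 1044*k + 720) matches t_k.
Telescoping: Σ = s_(10) − s_(3) = 31/1260 − (3/140) = 1/315.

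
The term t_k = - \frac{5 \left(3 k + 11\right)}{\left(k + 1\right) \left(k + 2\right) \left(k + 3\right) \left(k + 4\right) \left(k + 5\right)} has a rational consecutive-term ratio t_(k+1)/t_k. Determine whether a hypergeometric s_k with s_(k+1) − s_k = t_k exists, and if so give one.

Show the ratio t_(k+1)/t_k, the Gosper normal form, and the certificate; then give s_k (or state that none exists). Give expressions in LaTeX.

t_(k+1)/t_k = (k + 1)*(3*k + 14)/((k + 6)*(3*k + 11)).
Normal form (A,B,C) = (k + 1, k + 6, k + 11/3).
Set up (k + 1)·f(k+1) − (k + 5)·f(k) − (k + 11/3) = 0.
Degrees (1,1,1) ⇒ d ≤ 4.
A polynomial solution: f(k) = k*(k + 3)*(k**2 + 7*k + 14)/24.
So s_k = (B(k−1)f/C)·t_k = (k*(k + 3)*(k + 5)*(k**2 + 7*k + 14)/(8*(3*k + 11)))·t_k = 5*k*(-k**2 - 7*k - 14)/(8*(k**3 + 7*k**2 + 14*k + 8)).
s_(k+1) − s_k = 5*(-3*k - 11)/(k**5 + 15*k**4 + 85*k**3 + 225*k**2 + 274*k + 120) = t_k.

s_k = \frac{5 k \left(- k^{2} - 7 k - 14\right)}{8 \left(k^{3} + 7 k^{2} + 14 k + 8\right)}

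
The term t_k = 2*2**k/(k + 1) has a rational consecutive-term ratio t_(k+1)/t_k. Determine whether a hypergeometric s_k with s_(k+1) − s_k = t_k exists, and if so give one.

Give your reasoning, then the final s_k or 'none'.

none — t_k is not Gosper-summable

Compute t_(k+1)/t_k: get 2*(k + 1)/(k + 2).
Take A(k)=2*k + 2, B(k)=k + 2, C(k)=1.
Key eq: (2*k + 2)·f(k+1) = (k + 1)·f(k) + (1).
From deg A=1, deg B=1, deg C=0: d=-1.
Negative degree bound (-1): no f exists, t_k not Gosper-summable.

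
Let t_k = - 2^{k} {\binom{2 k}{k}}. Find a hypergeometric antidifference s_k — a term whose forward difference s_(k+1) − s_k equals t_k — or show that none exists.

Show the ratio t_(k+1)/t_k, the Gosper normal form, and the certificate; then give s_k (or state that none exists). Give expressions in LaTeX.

none — t_k is not Gosper-summable

t_(k+1)/t_k = 4*(2*k + 1)/(k + 1).
Normal form (A,B,C) = (8*k + 4, k + 1, 1).
f must satisfy (8*k + 4)·f(k+1) − (k)·f(k) = 1.
d = -1 from the (1,1,0) case.
d = -1 < 0 ⇒ no nonzero polynomial f; not summable.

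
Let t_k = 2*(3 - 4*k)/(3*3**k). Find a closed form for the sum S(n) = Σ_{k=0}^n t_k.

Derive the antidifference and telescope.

Step 1: r(k) = (4*k + 1)/(3*(4*k - 3)).
Take A(k)=1/3, B(k)=1, C(k)=k - 3/4.
Solve (1/3)·f(k+1) − (1)·f(k) = k - 3/4.
Degrees (0,0,1) ⇒ d ≤ 1.
Solving with deg f ≤ 1: f(k) = -3*(4*k - 1)/8.
R(k) = B(k−1)·f(k)/C(k) = -3*(4*k - 1)/(2*(4*k - 3)); s_k = R·t_k = (4*k - 1)/3**k.
Δs = 2*(3 - 4*k)/(3*3**k), as required.
s_(n+1) = 3**(-n - 1)*(4*n + 3) and s_(0) = -1, so S(n) = 3**(-n - 1)*(3**(n + 1) + 4*n + 3).

S(n) = 3**(-n - 1)*(3**(n + 1) + 4*n + 3)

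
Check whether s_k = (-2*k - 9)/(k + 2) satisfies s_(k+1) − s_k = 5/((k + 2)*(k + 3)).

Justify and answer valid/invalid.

s_(k+1) = (-2*k - 11)/(k + 3)
s_(k+1) − s_k = 5/(k**2 + 5*k + 6)
(s_(k+1) − s_k) − t_k = 0

valid (s_(k+1) − s_k reduces to t_k)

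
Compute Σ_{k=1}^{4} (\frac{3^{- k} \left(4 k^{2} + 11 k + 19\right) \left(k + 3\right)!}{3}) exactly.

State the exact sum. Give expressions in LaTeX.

Σ = 101528/27

Compute t_(k+1)/t_k: get (k + 4)*(11*k + 4*(k + 1)**2 + 30)/(3*(4*k**2 + 11*k + 19)).
Gosper form: A/B · C(k+1)/C(k) with A=k/3 + 4/3, B=1, C=k**2 + 11*k/4 + 19/4.
Set up (k/3 + 4/3)·f(k+1) − (1)·f(k) − (k**2 + 11*k/4 + 19/4) = 0.
deg f ≤ 1 (via 1,0,2).
Solve for f: f(k) = 3*(4*k + 3)/4 (degree 1 ≤ 1).
So s_k = (B(k−1)f/C)·t_k = (3*(4*k + 3)/(4*k**2 + 11*k + 19))·t_k = (4*k + 3)*factorial(k + 3)/3**k.
Verify: (4*k**2 + 11*k + 19)*factorial(k + 3)/(3*3**k) matches t_k.
Σ_(k=1)^(4) t_k = s_(5) − s_(1) = 103040/27 − (56) = 101528/27.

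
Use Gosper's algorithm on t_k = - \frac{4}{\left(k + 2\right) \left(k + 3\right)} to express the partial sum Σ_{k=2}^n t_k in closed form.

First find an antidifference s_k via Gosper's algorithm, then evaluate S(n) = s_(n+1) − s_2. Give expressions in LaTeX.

Ratio r(k) = (k + 2)/(k + 4).
A = k + 2, B = k + 4, C = 1.
f must satisfy (k + 2)·f(k+1) − (k + 3)·f(k) = 1.
deg f ≤ 1 (via 1,1,0).
Solving with deg f ≤ 1: f(k) = k/2.
So s_k = (B(k−1)f/C)·t_k = (k*(k + 3)/2)·t_k = -2*k/(k + 2).
s_(k+1) − s_k = -4/(k**2 + 5*k + 6) = t_k.
Evaluate: s_(n+1) = 2*(-n - 1)/(n + 3); subtract s_(2) = -1 ⇒ S(n) = (1 - n)/(n + 3).

S(n) = \frac{1 - n}{n + 3}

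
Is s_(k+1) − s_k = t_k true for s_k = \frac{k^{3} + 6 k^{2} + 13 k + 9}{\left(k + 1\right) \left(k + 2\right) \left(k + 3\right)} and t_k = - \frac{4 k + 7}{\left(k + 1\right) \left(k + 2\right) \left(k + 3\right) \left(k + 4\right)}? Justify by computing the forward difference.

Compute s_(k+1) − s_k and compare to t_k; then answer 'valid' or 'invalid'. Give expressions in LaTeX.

valid (s_(k+1) − s_k reduces to t_k)

s_(k+1) = (13*k + (k + 1)**3 + 6*(k + 1)**2 + 22)/((k + 2)*(k + 3)*(k + 4))
s_(k+1) − s_k = (-4*k - 7)/(k**4 + 10*k**3 + 35*k**2 + 50*k + 24)
(s_(k+1) − s_k) − t_k = 0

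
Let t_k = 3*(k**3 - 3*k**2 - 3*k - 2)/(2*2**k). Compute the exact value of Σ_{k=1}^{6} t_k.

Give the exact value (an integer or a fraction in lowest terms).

Compute t_(k+1)/t_k: get (k**3 - 6*k - 7)/(2*(k**3 - 3*k**2 - 3*k - 2)).
Factor: A=1/2; B=1; C=k**3 - 3*k**2 - 3*k - 2.
Need (1/2)·f(k+1) − (1)·f(k) = k**3 - 3*k**2 - 3*k - 2.
Bound: deg f ≤ 3.
Coefficient equations give f(k) = -2*(k - 1)*(k**2 + k + 1).
Then R = B(k−1)f/C = -2*(k - 1)*(k**2 + k + 1)/(k**3 - 3*k**2 - 3*k - 2), so s_k = R(k)·t_k = 3*(1 - k**3)/2**k.
Check: Δs_k = 3*(2*k**3 - (k + 1)**3 - 1)/(2*2**k). ✓
Evaluate s at k=7 and k=1: -513/64 and 0; difference -513/64.

Σ = -513/64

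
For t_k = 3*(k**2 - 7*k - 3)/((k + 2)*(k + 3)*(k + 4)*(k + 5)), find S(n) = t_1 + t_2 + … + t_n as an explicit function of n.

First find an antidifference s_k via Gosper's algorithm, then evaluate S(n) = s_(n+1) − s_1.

t_(k+1)/t_k = (k + 2)*(7*k - (k + 1)**2 + 10)/((k + 6)*(-k**2 + 7*k + 3)).
Normal form (A,B,C) = (k + 2, k + 6, k**2 - 7*k - 3).
Need (k + 2)·f(k+1) − (k + 5)·f(k) = k**2 - 7*k - 3.
Degrees (1,1,2) ⇒ d ≤ 3.
Solve for f: f(k) = -k*(k**2 + 33*k + 2)/24 (degree 3 ≤ 3).
R(k) = B(k−1)·f(k)/C(k) = -k*(k + 5)*(k**2 + 33*k + 2)/(24*(k**2 - 7*k - 3)); s_k = R·t_k = k*(-k**2 - 33*k - 2)/(8*(k + 2)*(k + 3)*(k + 4)).
Check: Δs_k = 3*(k**2 - 7*k - 3)/(k**4 + 14*k**3 + 71*k**2 + 154*k + 120). ✓
Evaluate: s_(n+1) = (-n**3 - 36*n**2 - 71*n - 36)/(8*(n**3 + 12*n**2 + 47*n + 60)); subtract s_(1) = -3/40 ⇒ S(n) = n*(-n**2 - 72*n - 107)/(20*(n**3 + 12*n**2 + 47*n + 60)).

S(n) = n*(-n**2 - 72*n - 107)/(20*(n**3 + 12*n**2 + 47*n + 60))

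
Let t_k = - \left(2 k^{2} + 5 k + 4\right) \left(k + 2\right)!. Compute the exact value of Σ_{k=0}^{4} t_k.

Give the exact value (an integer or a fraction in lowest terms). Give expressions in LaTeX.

Compute t_(k+1)/t_k: get (k + 3)*(5*k + 2*(k + 1)**2 + 9)/(2*k**2 + 5*k + 4).
A = k + 3, B = 1, C = k**2 + 5*k/2 + 2.
Need (k + 3)·f(k+1) − (1)·f(k) = k**2 + 5*k/2 + 2.
deg f ≤ 1 (via 1,0,2).
Solve for f: f(k) = (2*k - 1)/2 (degree 1 ≤ 1).
Certificate R = B(k−1)f/C = (2*k - 1)/(2*k**2 + 5*k + 4) gives s_k = -(2*k - 1)*factorial(k + 2).
s_(k+1) − s_k = -(2*k**2 + 5*k + 4)*factorial(k + 2) = t_k.
Σ_(k=0)^(4) t_k = s_(5) − s_(0) = -45360 − (2) = -45362.

Σ = -45362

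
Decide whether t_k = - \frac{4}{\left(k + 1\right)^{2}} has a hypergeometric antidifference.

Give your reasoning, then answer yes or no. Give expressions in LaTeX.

r(k) = (k + 1)**2/(k + 2)**2 after simplifying.
So A=k**2 + 2*k + 1 and B=k**2 + 4*k + 4, with C=1.
Set up (k**2 + 2*k + 1)·f(k+1) − (k**2 + 2*k + 1)·f(k) − (1) = 0.
From deg A=2, deg B=2, deg C=0: d=0.
Generic f = c0 gives residual -1; -1 = 0 cannot hold, so t_k is not Gosper-summable.

No — the linear system for f has no solution.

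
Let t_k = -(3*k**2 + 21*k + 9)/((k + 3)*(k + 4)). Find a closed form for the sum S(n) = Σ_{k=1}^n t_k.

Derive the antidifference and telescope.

t_(k+1)/t_k = (k + 3)*(7*k + (k + 1)**2 + 10)/((k + 5)*(k**2 + 7*k + 3)).
A = k + 3, B = k + 5, C = k**2 + 7*k + 3.
Set up (k + 3)·f(k+1) − (k + 4)·f(k) − (k**2 + 7*k + 3) = 0.
d = 2 from the (1,1,2) case.
Solve for f: f(k) = k**2 (degree 2 ≤ 2).
Then R = B(k−1)f/C = k**2*(k + 4)/(k**2 + 7*k + 3), so s_k = R(k)·t_k = -3*k**2/(k + 3).
s_(k+1) − s_k = 3*(-k**2 - 7*k - 3)/(k**2 + 7*k + 12) = t_k.
s_(n+1) = 3*(-n**2 - 2*n - 1)/(n + 4) and s_(1) = -3/4, so S(n) = 3*n*(-4*n - 7)/(4*(n + 4)).

S(n) = 3*n*(-4*n - 7)/(4*(n + 4))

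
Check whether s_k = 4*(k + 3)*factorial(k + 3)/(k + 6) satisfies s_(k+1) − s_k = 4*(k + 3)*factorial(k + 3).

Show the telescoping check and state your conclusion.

Invalid: residual -12*(k**2 + 9*k + 17)*factorial(k + 3)/((k + 6)*(k + 7)) ≠ 0.

s_(k+1) = 4*(k + 4)*factorial(k + 4)/(k + 7)
s_(k+1) − s_k = 4*(k**3 + 13*k**2 + 54*k + 75)*factorial(k + 3)/((k + 6)*(k + 7))
(s_(k+1) − s_k) − t_k = -12*(k**2 + 9*k + 17)*factorial(k + 3)/((k + 6)*(k + 7))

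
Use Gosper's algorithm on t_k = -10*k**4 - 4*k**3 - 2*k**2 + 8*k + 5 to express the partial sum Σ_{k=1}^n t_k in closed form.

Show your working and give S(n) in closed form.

r(k) = (10*k**4 + 44*k**3 + 74*k**2 + 48*k + 3)/(10*k**4 + 4*k**3 + 2*k**2 - 8*k - 5) after simplifying.
So A=1 and B=1, with C=k**4 + 2*k**3/5 + k**2/5 - 4*k/5 - 1/2.
f must satisfy (1)·f(k+1) − (1)·f(k) = k**4 + 2*k**3/5 + k**2/5 - 4*k/5 - 1/2.
deg f ≤ 5 (via 0,0,4).
Solving with deg f ≤ 5: f(k) = k*(2*k**4 - 4*k**3 + 2*k**2 - 4*k - 1)/10.
Certificate R = B(k−1)f/C = k*(2*k**4 - 4*k**3 + 2*k**2 - 4*k - 1)/(10*k**4 + 4*k**3 + 2*k**2 - 8*k - 5) gives s_k = k*(-2*k**4 + 4*k**3 - 2*k**2 + 4*k + 1).
Check: Δs_k = -10*k**4 - 4*k**3 - 2*k**2 + 8*k + 5. ✓
Telescope: S(n) = s_(n+1) − s_(1) = -2*n**5 - 6*n**4 - 6*n**3 + 2*n**2 + 9*n + 5 − (5) = n*(-2*n**4 - 6*n**3 - 6*n**2 + 2*n + 9).

S(n) = n*(-2*n**4 - 6*n**3 - 6*n**2 + 2*n + 9)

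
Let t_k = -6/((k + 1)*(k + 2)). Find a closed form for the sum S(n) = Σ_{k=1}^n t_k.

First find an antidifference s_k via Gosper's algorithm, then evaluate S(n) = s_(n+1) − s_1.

Ratio r(k) = (k + 1)/(k + 3).
Normal form (A,B,C) = (k + 1, k + 3, 1).
f must satisfy (k + 1)·f(k+1) − (k + 2)·f(k) = 1.
From deg A=1, deg B=1, deg C=0: d=1.
A polynomial solution: f(k) = k.
Get s_k = R·t_k = -6*k/(k + 1) with R(k) = B(k−1)f(k)/C(k) = k*(k + 2).
s_(k+1) − s_k = -6/(k**2 + 3*k + 2) = t_k.
Σ_(k=1)^n t_k = s_(n+1) − s_(1) = (6*(-n - 1)/(n + 2)) − (-3), i.e. -3*n/(n + 2).

S(n) = -3*n/(n + 2)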